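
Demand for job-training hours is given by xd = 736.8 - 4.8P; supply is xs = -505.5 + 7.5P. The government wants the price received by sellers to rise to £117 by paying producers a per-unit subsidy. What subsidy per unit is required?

Required subsidy s = £41 per unit

At a seller price of 117, quantity supplied is -505.5 + 7.5·117 = 372.
Buyers absorb 372 only when they pay Pb with 736.8 − 4.8·Pb = 372, i.e. Pb = 76.
s = Ps − Pb = 117 − 76 = 41.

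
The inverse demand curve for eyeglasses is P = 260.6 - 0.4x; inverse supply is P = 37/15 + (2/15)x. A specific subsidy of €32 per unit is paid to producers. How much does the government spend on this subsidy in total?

Government cost = €17408

Pre-subsidy: 260.6 - 0.4x = 37/15 + (2/15)x gives x* = 484 and P* = 67.
With the subsidy, sellers receive Ps = Pb + 32 for each unit, where Pb is the price buyers pay.
On the curves, Pb = 260.6 - 0.4x and Ps = 37/15 + (2/15)x; the wedge Ps − Pb = 32 gives 37/15 + (2/15)x − (260.6 - 0.4x) = 32, so x' = 544.
Then Pb = 260.6 − 0.4·544 = 43 and Ps = 37/15 + (2/15)·544 = 75.
Government outlay = subsidy × quantity = 32 × 544 = 17408.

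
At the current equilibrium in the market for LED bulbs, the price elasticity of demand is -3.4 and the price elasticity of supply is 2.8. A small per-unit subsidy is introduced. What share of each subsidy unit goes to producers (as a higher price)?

Producer share = 17/31

For a small subsidy around the equilibrium, the benefit split depends on the relative slopes, which at a point are proportional to the elasticities.
Buyer share = εs/(εs + |εd|) = 2.8/(2.8 + 3.4) = 14/31; seller share = |εd|/(εs + |εd|) = 17/31.
So producers capture 17/31 of the subsidy.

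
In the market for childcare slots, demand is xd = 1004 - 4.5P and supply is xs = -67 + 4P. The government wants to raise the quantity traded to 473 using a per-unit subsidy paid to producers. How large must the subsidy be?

At x = 473, invert demand for the buyer price: Pb = (1004 − 473)/4.5 = 118; invert supply for the seller price: Ps = (473 − (-67))/4 = 135.
The subsidy must fill the gap: s = Ps − Pb = 135 − 118 = 17.

Required subsidy s = 17 per unit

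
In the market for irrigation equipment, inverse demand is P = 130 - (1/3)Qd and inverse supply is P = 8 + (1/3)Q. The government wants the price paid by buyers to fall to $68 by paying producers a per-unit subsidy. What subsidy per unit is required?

Required subsidy s = $2 per unit

At a buyer price of 68, quantity demanded is 390 − 3·68 = 186.
Sellers supply 186 only when they receive Ps = 8 + (1/3)·186 = 70.
s = Ps − Pb = 70 − 68 = 2.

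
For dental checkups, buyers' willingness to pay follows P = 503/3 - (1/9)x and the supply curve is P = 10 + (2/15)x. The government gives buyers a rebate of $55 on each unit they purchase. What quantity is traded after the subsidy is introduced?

x' = 870

Pre-subsidy: 503/3 - (1/9)x = 10 + (2/15)x gives x* = 645 and P* = 96.
With the rebate, buyers effectively pay Pb = Ps − 55, where Ps is the price sellers receive.
On the curves, Pb = 503/3 - (1/9)x and Ps = 10 + (2/15)x; the wedge Ps − Pb = 55 gives 10 + (2/15)x − (503/3 - (1/9)x) = 55, so x' = 870.
Then Pb = 503/3 − (1/9)·870 = 71 and Ps = 10 + (2/15)·870 = 126.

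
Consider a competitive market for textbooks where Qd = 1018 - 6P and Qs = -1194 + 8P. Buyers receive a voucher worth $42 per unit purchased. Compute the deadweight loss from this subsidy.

Pre-subsidy: 1018 - 6P = -1194 + 8P gives P* = 158, Q* = 70.
With the rebate, buyers effectively pay Pb = Ps − 42, where Ps is the price sellers receive.
Demand in terms of Ps becomes Qd = 1018 − 6(Ps − 42) = 1270 - 6Ps. Setting this equal to supply: 1270 - 6Ps = -1194 + 8Ps, so Ps = 176.
Buyers pay Pb = 176 − 42 = 134; Q' = -1194 + 8·176 = 214.
The subsidy expands output by 214 − 70 = 144 past the efficient level; on those units the gap between marginal cost and willingness to pay runs from 0 up to 42.
DWL = ½ × 42 × 144 = 3024.

Deadweight loss = $3024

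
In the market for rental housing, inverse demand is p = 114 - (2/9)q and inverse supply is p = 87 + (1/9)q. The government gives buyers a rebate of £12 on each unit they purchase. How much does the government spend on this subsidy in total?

Pre-subsidy: 114 - (2/9)q = 87 + (1/9)q gives q* = 81 and p* = 96.
With the rebate, buyers effectively pay pb = ps − 12, where ps is the price sellers receive.
On the curves, pb = 114 - (2/9)q and ps = 87 + (1/9)q; the wedge ps − pb = 12 gives 87 + (1/9)q − (114 - (2/9)q) = 12, so q' = 117.
Then pb = 114 − (2/9)·117 = 88 and ps = 87 + (1/9)·117 = 100.
Government outlay = subsidy × quantity = 12 × 117 = 1404.

Government cost = £1404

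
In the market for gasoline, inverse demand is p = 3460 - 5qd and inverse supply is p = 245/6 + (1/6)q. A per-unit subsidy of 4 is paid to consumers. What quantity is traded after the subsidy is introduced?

Pre-subsidy: 3460 - 5q = 245/6 + (1/6)q gives q* = 20515/31 and p* = 4685/31.
With the rebate, buyers effectively pay pb = ps − 4, where ps is the price sellers receive.
On the curves, pb = 3460 - 5q and ps = 245/6 + (1/6)q; the wedge ps − pb = 4 gives 245/6 + (1/6)q − (3460 - 5q) = 4, so q' = 20539/31.
Then pb = 3460 − 5·(20539/31) = 4565/31 and ps = 245/6 + (1/6)·(20539/31) = 4689/31.

q' = 20539/31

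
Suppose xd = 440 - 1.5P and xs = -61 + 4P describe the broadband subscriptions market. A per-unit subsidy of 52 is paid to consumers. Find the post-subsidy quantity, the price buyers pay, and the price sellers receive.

Pre-subsidy: 440 - 1.5P = -61 + 4P gives P* = 1002/11, x* = 3337/11.
With the rebate, buyers effectively pay Pb = Ps − 52, where Ps is the price sellers receive.
Demand in terms of Ps becomes xd = 440 − 1.5(Ps − 52) = 518 - 1.5Ps. Setting this equal to supply: 518 - 1.5Ps = -61 + 4Ps, so Ps = 1158/11.
Buyers pay Pb = 1158/11 − 52 = 586/11; x' = -61 + 4·(1158/11) = 3961/11.

x' = 3961/11; buyers pay 586/11; sellers receive 1158/11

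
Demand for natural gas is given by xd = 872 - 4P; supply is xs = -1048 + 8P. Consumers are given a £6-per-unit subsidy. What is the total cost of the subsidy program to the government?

Pre-subsidy: 872 - 4P = -1048 + 8P gives P* = 160, x* = 232.
With the rebate, buyers effectively pay Pb = Ps − 6, where Ps is the price sellers receive.
Demand in terms of Ps becomes xd = 872 − 4(Ps − 6) = 896 - 4Ps. Setting this equal to supply: 896 - 4Ps = -1048 + 8Ps, so Ps = 162.
Buyers pay Pb = 162 − 6 = 156; x' = -1048 + 8·162 = 248.
Government outlay = subsidy × quantity = 6 × 248 = 1488.

Government cost = £1488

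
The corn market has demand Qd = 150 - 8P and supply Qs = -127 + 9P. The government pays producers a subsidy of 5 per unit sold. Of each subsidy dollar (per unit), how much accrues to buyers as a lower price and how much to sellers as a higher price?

Pre-subsidy: 150 - 8P = -127 + 9P gives P* = 277/17, Q* = 334/17.
With the subsidy, sellers receive Ps = Pb + 5 for each unit, where Pb is the price buyers pay.
Supply in terms of Pb becomes Qs = -127 + 9(Pb + 5) = -82 + 9Pb. Setting this equal to demand: 150 - 8Pb = -82 + 9Pb, so Pb = 232/17.
Sellers receive Ps = 232/17 + 5 = 317/17; Q' = 150 − 8·(232/17) = 694/17.
Buyers' price falls by P* − Pb = 277/17 − 232/17 = 45/17; sellers' price rises by Ps − P* = 317/17 − 277/17 = 40/17.

Buyers gain 45/17 per unit; sellers gain 40/17 per unit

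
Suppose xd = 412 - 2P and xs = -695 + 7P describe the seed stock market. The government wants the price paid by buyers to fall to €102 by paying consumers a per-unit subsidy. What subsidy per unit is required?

Required subsidy s = €27 per unit

At a buyer price of 102, quantity demanded is 412 − 2·102 = 208.
Sellers supply 208 only when they receive Ps with -695 + 7·Ps = 208, i.e. Ps = 129.
s = Ps − Pb = 129 − 102 = 27.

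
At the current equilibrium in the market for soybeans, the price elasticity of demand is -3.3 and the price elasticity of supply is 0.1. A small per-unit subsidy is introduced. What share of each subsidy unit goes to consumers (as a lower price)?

For a small subsidy around the equilibrium, the benefit split depends on the relative slopes, which at a point are proportional to the elasticities.
Buyer share = εs/(εs + |εd|) = 0.1/(0.1 + 3.3) = 1/34; seller share = |εd|/(εs + |εd|) = 33/34.

Consumer share = 1/34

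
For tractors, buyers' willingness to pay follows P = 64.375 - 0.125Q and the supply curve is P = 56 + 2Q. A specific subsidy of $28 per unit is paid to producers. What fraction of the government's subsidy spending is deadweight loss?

DWL / government spending = 112/291

Pre-subsidy: 64.375 - 0.125Q = 56 + 2Q gives Q* = 67/17 and P* = 1086/17.
With the subsidy, sellers receive Ps = Pb + 28 for each unit, where Pb is the price buyers pay.
On the curves, Pb = 64.375 - 0.125Q and Ps = 56 + 2Q; the wedge Ps − Pb = 28 gives 56 + 2Q − (64.375 - 0.125Q) = 28, so Q' = 291/17.
Then Pb = 64.375 − 0.125·(291/17) = 1058/17 and Ps = 56 + 2·(291/17) = 1534/17.
ΔCS = ½(67/17 + 291/17)(1086/17 − 1058/17) = 5012/289; ΔPS = ½(67/17 + 291/17)(1534/17 − 1086/17) = 80192/289.
Government spending = 28 × 291/17 = 8148/17.
DWL = ½ × 28 × (291/17 − 67/17) = 3136/17; fraction = (3136/17) / (8148/17) = 112/291.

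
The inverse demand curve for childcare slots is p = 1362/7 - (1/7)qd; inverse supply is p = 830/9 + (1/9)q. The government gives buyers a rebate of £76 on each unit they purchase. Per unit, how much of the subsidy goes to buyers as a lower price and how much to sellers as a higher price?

Buyers gain £42.75 per unit; sellers gain £33.25 per unit

Pre-subsidy: 1362/7 - (1/7)q = 830/9 + (1/9)q gives q* = 403 and p* = 137.
With the rebate, buyers effectively pay pb = ps − 76, where ps is the price sellers receive.
On the curves, pb = 1362/7 - (1/7)q and ps = 830/9 + (1/9)q; the wedge ps − pb = 76 gives 830/9 + (1/9)q − (1362/7 - (1/7)q) = 76, so q' = 702.25.
Then pb = 1362/7 − (1/7)·702.25 = 94.25 and ps = 830/9 + (1/9)·702.25 = 170.25.
Buyers' price falls by p* − pb = 137 − 94.25 = 42.75; sellers' price rises by ps − p* = 170.25 − 137 = 33.25.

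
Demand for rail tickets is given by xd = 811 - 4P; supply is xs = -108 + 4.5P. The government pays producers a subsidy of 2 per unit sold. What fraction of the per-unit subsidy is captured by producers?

Pre-subsidy: 811 - 4P = -108 + 4.5P gives P* = 1838/17, x* = 6435/17.
With the subsidy, sellers receive Ps = Pb + 2 for each unit, where Pb is the price buyers pay.
Supply in terms of Pb becomes xs = -108 + 4.5(Pb + 2) = -99 + 4.5Pb. Setting this equal to demand: 811 - 4Pb = -99 + 4.5Pb, so Pb = 1820/17.
Sellers receive Ps = 1820/17 + 2 = 1854/17; x' = 811 − 4·(1820/17) = 6507/17.
Buyers' price falls by P* − Pb = 1838/17 − 1820/17 = 18/17; sellers' price rises by Ps − P* = 1854/17 − 1838/17 = 16/17.
So producers capture (16/17)/2 = 8/17 of each unit of subsidy.

Producer share = 8/17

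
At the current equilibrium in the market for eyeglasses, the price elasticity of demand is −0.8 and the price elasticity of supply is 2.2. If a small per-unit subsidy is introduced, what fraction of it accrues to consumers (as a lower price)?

Consumer share = 11/15

For a small subsidy around the equilibrium, the benefit split depends on the relative slopes, which at a point are proportional to the elasticities.
Buyer share = εs/(εs + |εd|) = 2.2/(2.2 + 0.8) = 11/15; seller share = |εd|/(εs + |εd|) = 4/15.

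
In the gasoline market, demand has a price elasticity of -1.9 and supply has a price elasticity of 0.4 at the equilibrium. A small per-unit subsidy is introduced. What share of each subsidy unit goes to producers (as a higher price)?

Producer share = 19/23

For a small subsidy around the equilibrium, the benefit split depends on the relative slopes, which at a point are proportional to the elasticities.
Buyer share = εs/(εs + |εd|) = 0.4/(0.4 + 1.9) = 4/23; seller share = |εd|/(εs + |εd|) = 19/23.
So producers capture 19/23 of the subsidy.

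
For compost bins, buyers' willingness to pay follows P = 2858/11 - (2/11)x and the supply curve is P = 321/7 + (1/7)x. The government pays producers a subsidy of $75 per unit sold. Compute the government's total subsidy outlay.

Pre-subsidy: 2858/11 - (2/11)x = 321/7 + (1/7)x gives x* = 659 and P* = 140.
With the subsidy, sellers receive Ps = Pb + 75 for each unit, where Pb is the price buyers pay.
On the curves, Pb = 2858/11 - (2/11)x and Ps = 321/7 + (1/7)x; the wedge Ps − Pb = 75 gives 321/7 + (1/7)x − (2858/11 - (2/11)x) = 75, so x' = 890.
Then Pb = 2858/11 − (2/11)·890 = 98 and Ps = 321/7 + (1/7)·890 = 173.
Government outlay = subsidy × quantity = 75 × 890 = 66750.

Government cost = $66750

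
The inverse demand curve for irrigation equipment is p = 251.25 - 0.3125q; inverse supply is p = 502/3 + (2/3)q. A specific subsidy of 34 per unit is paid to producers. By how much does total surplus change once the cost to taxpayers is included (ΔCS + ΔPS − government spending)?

Pre-subsidy: 251.25 - 0.3125q = 502/3 + (2/3)q gives q* = 4028/47 and p* = 10550/47.
With the subsidy, sellers receive ps = pb + 34 for each unit, where pb is the price buyers pay.
On the curves, pb = 251.25 - 0.3125q and ps = 502/3 + (2/3)q; the wedge ps − pb = 34 gives 502/3 + (2/3)q − (251.25 - 0.3125q) = 34, so q' = 5660/47.
Then pb = 251.25 − 0.3125·(5660/47) = 10040/47 and ps = 502/3 + (2/3)·(5660/47) = 11638/47.
ΔCS = ½(4028/47 + 5660/47)(10550/47 − 10040/47) = 2470440/2209; ΔPS = ½(4028/47 + 5660/47)(11638/47 − 10550/47) = 5270272/2209.
Government spending = 34 × 5660/47 = 192440/47.
Net change = 2470440/2209 + 5270272/2209 − 192440/47 = -27744/47. The loss equals the DWL triangle ½·34·1632/47.

Net change in total surplus = -27744/47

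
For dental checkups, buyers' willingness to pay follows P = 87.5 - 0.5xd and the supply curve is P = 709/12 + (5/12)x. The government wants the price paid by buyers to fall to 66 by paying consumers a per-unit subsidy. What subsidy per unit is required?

Required subsidy s = 11 per unit

At a buyer price of 66, quantity demanded is 175 − 2·66 = 43.
Sellers supply 43 only when they receive Ps = 709/12 + (5/12)·43 = 77.
s = Ps − Pb = 77 − 66 = 11.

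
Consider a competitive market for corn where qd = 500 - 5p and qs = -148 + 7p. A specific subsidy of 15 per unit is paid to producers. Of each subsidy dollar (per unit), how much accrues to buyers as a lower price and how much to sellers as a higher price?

Pre-subsidy: 500 - 5p = -148 + 7p gives p* = 54, q* = 230.
With the subsidy, sellers receive ps = pb + 15 for each unit, where pb is the price buyers pay.
Supply in terms of pb becomes qs = -148 + 7(pb + 15) = -43 + 7pb. Setting this equal to demand: 500 - 5pb = -43 + 7pb, so pb = 45.25.
Sellers receive ps = 45.25 + 15 = 60.25; q' = 500 − 5·45.25 = 273.75.
Buyers' price falls by p* − pb = 54 − 45.25 = 8.75; sellers' price rises by ps − p* = 60.25 − 54 = 6.25.

Buyers gain 8.75 per unit; sellers gain 6.25 per unit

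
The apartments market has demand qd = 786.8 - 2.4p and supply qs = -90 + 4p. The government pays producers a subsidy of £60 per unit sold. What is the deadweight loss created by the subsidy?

Pre-subsidy: 786.8 - 2.4p = -90 + 4p gives p* = 137, q* = 458.
With the subsidy, sellers receive ps = pb + 60 for each unit, where pb is the price buyers pay.
Supply in terms of pb becomes qs = -90 + 4(pb + 60) = 150 + 4pb. Setting this equal to demand: 786.8 - 2.4pb = 150 + 4pb, so pb = 99.5.
Sellers receive ps = 99.5 + 60 = 159.5; q' = 786.8 − 2.4·99.5 = 548.
The subsidy expands output by 548 − 458 = 90 past the efficient level; on those units the gap between marginal cost and willingness to pay runs from 0 up to 60.
DWL = ½ × 60 × 90 = 2700.

Deadweight loss = £2700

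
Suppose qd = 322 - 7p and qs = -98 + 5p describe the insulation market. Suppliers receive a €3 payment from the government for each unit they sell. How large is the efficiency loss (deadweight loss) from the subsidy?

Pre-subsidy: 322 - 7p = -98 + 5p gives p* = 35, q* = 77.
With the subsidy, sellers receive ps = pb + 3 for each unit, where pb is the price buyers pay.
Supply in terms of pb becomes qs = -98 + 5(pb + 3) = -83 + 5pb. Setting this equal to demand: 322 - 7pb = -83 + 5pb, so pb = 33.75.
Sellers receive ps = 33.75 + 3 = 36.75; q' = 322 − 7·33.75 = 85.75.
The subsidy expands output by 85.75 − 77 = 8.75 past the efficient level; on those units the gap between marginal cost and willingness to pay runs from 0 up to 3.
DWL = ½ × 3 × 8.75 = 13.125.

Deadweight loss = €13.125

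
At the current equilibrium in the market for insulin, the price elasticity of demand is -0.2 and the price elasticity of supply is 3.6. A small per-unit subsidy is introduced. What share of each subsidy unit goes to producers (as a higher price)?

For a small subsidy around the equilibrium, the benefit split depends on the relative slopes, which at a point are proportional to the elasticities.
Buyer share = εs/(εs + |εd|) = 3.6/(3.6 + 0.2) = 18/19; seller share = |εd|/(εs + |εd|) = 1/19.
So producers capture 1/19 of the subsidy.

Producer share = 1/19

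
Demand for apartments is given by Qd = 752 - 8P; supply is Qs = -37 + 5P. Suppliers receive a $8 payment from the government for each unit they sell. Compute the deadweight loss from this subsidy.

Pre-subsidy: 752 - 8P = -37 + 5P gives P* = 789/13, Q* = 3464/13.
With the subsidy, sellers receive Ps = Pb + 8 for each unit, where Pb is the price buyers pay.
Supply in terms of Pb becomes Qs = -37 + 5(Pb + 8) = 3 + 5Pb. Setting this equal to demand: 752 - 8Pb = 3 + 5Pb, so Pb = 749/13.
Sellers receive Ps = 749/13 + 8 = 853/13; Q' = 752 − 8·(749/13) = 3784/13.
The subsidy expands output by 3784/13 − 3464/13 = 320/13 past the efficient level; on those units the gap between marginal cost and willingness to pay runs from 0 up to 8.
DWL = ½ × 8 × 320/13 = 1280/13.

Deadweight loss = 1280/13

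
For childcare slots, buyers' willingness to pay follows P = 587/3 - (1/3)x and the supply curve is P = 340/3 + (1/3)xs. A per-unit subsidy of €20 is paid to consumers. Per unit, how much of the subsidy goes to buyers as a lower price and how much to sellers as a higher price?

Pre-subsidy: 587/3 - (1/3)x = 340/3 + (1/3)x gives x* = 123.5 and P* = 154.5.
With the rebate, buyers effectively pay Pb = Ps − 20, where Ps is the price sellers receive.
On the curves, Pb = 587/3 - (1/3)x and Ps = 340/3 + (1/3)x; the wedge Ps − Pb = 20 gives 340/3 + (1/3)x − (587/3 - (1/3)x) = 20, so x' = 153.5.
Then Pb = 587/3 − (1/3)·153.5 = 144.5 and Ps = 340/3 + (1/3)·153.5 = 164.5.
Buyers' price falls by P* − Pb = 154.5 − 144.5 = 10; sellers' price rises by Ps − P* = 164.5 − 154.5 = 10.

Buyers gain €10 per unit; sellers gain €10 per unit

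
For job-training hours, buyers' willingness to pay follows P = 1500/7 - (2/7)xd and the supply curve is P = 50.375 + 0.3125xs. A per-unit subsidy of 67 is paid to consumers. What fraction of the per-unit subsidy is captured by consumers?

Pre-subsidy: 1500/7 - (2/7)x = 50.375 + 0.3125x gives x* = 274 and P* = 136.
With the rebate, buyers effectively pay Pb = Ps − 67, where Ps is the price sellers receive.
On the curves, Pb = 1500/7 - (2/7)x and Ps = 50.375 + 0.3125x; the wedge Ps − Pb = 67 gives 50.375 + 0.3125x − (1500/7 - (2/7)x) = 67, so x' = 386.
Then Pb = 1500/7 − (2/7)·386 = 104 and Ps = 50.375 + 0.3125·386 = 171.
Buyers' price falls by P* − Pb = 136 − 104 = 32; sellers' price rises by Ps − P* = 171 − 136 = 35.
So consumers capture 32/67 = 32/67 of each unit of subsidy.

Consumer share = 32/67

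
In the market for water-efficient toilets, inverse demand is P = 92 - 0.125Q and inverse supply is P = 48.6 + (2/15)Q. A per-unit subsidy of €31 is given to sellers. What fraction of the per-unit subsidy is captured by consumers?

Consumer share = 15/31

Pre-subsidy: 92 - 0.125Q = 48.6 + (2/15)Q gives Q* = 168 and P* = 71.
With the subsidy, sellers receive Ps = Pb + 31 for each unit, where Pb is the price buyers pay.
On the curves, Pb = 92 - 0.125Q and Ps = 48.6 + (2/15)Q; the wedge Ps − Pb = 31 gives 48.6 + (2/15)Q − (92 - 0.125Q) = 31, so Q' = 288.
Then Pb = 92 − 0.125·288 = 56 and Ps = 48.6 + (2/15)·288 = 87.
Buyers' price falls by P* − Pb = 71 − 56 = 15; sellers' price rises by Ps − P* = 87 − 71 = 16.
So consumers capture 15/31 = 15/31 of each unit of subsidy.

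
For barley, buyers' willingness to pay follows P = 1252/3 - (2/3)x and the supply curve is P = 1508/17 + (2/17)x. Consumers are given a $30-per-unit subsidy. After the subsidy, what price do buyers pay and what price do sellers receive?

Buyers pay $112.5; sellers receive $142.5

Pre-subsidy: 1252/3 - (2/3)x = 1508/17 + (2/17)x gives x* = 419 and P* = 138.
With the rebate, buyers effectively pay Pb = Ps − 30, where Ps is the price sellers receive.
On the curves, Pb = 1252/3 - (2/3)x and Ps = 1508/17 + (2/17)x; the wedge Ps − Pb = 30 gives 1508/17 + (2/17)x − (1252/3 - (2/3)x) = 30, so x' = 457.25.
Then Pb = 1252/3 − (2/3)·457.25 = 112.5 and Ps = 1508/17 + (2/17)·457.25 = 142.5.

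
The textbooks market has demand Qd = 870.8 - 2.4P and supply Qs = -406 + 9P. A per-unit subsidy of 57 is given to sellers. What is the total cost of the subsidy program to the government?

Government cost = 40470

Pre-subsidy: 870.8 - 2.4P = -406 + 9P gives P* = 112, Q* = 602.
With the subsidy, sellers receive Ps = Pb + 57 for each unit, where Pb is the price buyers pay.
Supply in terms of Pb becomes Qs = -406 + 9(Pb + 57) = 107 + 9Pb. Setting this equal to demand: 870.8 - 2.4Pb = 107 + 9Pb, so Pb = 67.
Sellers receive Ps = 67 + 57 = 124; Q' = 870.8 − 2.4·67 = 710.
Government outlay = subsidy × quantity = 57 × 710 = 40470.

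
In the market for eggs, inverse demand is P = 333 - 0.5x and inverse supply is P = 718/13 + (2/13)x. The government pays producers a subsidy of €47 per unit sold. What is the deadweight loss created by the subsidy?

Deadweight loss = 28717/17

Pre-subsidy: 333 - 0.5x = 718/13 + (2/13)x gives x* = 7222/17 and P* = 2050/17.
With the subsidy, sellers receive Ps = Pb + 47 for each unit, where Pb is the price buyers pay.
On the curves, Pb = 333 - 0.5x and Ps = 718/13 + (2/13)x; the wedge Ps − Pb = 47 gives 718/13 + (2/13)x − (333 - 0.5x) = 47, so x' = 8444/17.
Then Pb = 333 − 0.5·(8444/17) = 1439/17 and Ps = 718/13 + (2/13)·(8444/17) = 2238/17.
The subsidy expands output by 8444/17 − 7222/17 = 1222/17 past the efficient level; on those units the gap between marginal cost and willingness to pay runs from 0 up to 47.
DWL = ½ × 47 × 1222/17 = 28717/17.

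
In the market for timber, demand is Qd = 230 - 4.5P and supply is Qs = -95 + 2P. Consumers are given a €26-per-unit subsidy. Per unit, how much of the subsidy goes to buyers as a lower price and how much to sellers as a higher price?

Buyers gain €8 per unit; sellers gain €18 per unit

Pre-subsidy: 230 - 4.5P = -95 + 2P gives P* = 50, Q* = 5.
With the rebate, buyers effectively pay Pb = Ps − 26, where Ps is the price sellers receive.
Demand in terms of Ps becomes Qd = 230 − 4.5(Ps − 26) = 347 - 4.5Ps. Setting this equal to supply: 347 - 4.5Ps = -95 + 2Ps, so Ps = 68.
Buyers pay Pb = 68 − 26 = 42; Q' = -95 + 2·68 = 41.
Buyers' price falls by P* − Pb = 50 − 42 = 8; sellers' price rises by Ps − P* = 68 − 50 = 18.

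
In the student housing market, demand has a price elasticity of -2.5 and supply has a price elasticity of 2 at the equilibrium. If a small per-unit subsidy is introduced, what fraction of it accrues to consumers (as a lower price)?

For a small subsidy around the equilibrium, the benefit split depends on the relative slopes, which at a point are proportional to the elasticities.
Buyer share = εs/(εs + |εd|) = 2/(2 + 2.5) = 4/9; seller share = |εd|/(εs + |εd|) = 5/9.

Consumer share = 4/9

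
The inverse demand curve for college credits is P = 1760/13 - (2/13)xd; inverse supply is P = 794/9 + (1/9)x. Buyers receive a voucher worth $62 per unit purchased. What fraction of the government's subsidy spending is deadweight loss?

DWL / government spending = 117/412

Pre-subsidy: 1760/13 - (2/13)x = 794/9 + (1/9)x gives x* = 178 and P* = 108.
With the rebate, buyers effectively pay Pb = Ps − 62, where Ps is the price sellers receive.
On the curves, Pb = 1760/13 - (2/13)x and Ps = 794/9 + (1/9)x; the wedge Ps − Pb = 62 gives 794/9 + (1/9)x − (1760/13 - (2/13)x) = 62, so x' = 412.
Then Pb = 1760/13 − (2/13)·412 = 72 and Ps = 794/9 + (1/9)·412 = 134.
ΔCS = ½(178 + 412)(108 − 72) = 10620; ΔPS = ½(178 + 412)(134 − 108) = 7670.
Government spending = 62 × 412 = 25544.
DWL = ½ × 62 × (412 − 178) = 7254; fraction = 7254 / 25544 = 117/412.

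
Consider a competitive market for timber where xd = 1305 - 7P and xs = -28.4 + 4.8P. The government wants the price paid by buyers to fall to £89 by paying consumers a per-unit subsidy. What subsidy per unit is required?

Required subsidy s = £59 per unit

At a buyer price of 89, quantity demanded is 1305 − 7·89 = 682.
Sellers supply 682 only when they receive Ps with -28.4 + 4.8·Ps = 682, i.e. Ps = 148.
s = Ps − Pb = 148 − 89 = 59.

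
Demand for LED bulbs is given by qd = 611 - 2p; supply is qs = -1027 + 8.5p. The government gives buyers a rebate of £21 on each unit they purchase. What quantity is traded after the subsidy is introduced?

Pre-subsidy: 611 - 2p = -1027 + 8.5p gives p* = 156, q* = 299.
With the rebate, buyers effectively pay pb = ps − 21, where ps is the price sellers receive.
Demand in terms of ps becomes qd = 611 − 2(ps − 21) = 653 - 2ps. Setting this equal to supply: 653 - 2ps = -1027 + 8.5ps, so ps = 160.
Buyers pay pb = 160 − 21 = 139; q' = -1027 + 8.5·160 = 333.

q' = 333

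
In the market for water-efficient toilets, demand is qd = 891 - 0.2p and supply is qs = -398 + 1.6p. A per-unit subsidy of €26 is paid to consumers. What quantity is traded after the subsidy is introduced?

q' = 752.4

Pre-subsidy: 891 - 0.2p = -398 + 1.6p gives p* = 6445/9, q* = 6730/9.
With the rebate, buyers effectively pay pb = ps − 26, where ps is the price sellers receive.
Demand in terms of ps becomes qd = 891 − 0.2(ps − 26) = 896.2 - 0.2ps. Setting this equal to supply: 896.2 - 0.2ps = -398 + 1.6ps, so ps = 719.
Buyers pay pb = 719 − 26 = 693; q' = -398 + 1.6·719 = 752.4.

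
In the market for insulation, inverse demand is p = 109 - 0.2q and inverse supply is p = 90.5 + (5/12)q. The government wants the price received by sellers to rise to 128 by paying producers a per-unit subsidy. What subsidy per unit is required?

Required subsidy s = 37 per unit

At a seller price of 128, quantity supplied is -217.2 + 2.4·128 = 90.
Buyers absorb 90 only when they pay pb = 109 − 0.2·90 = 91.
s = ps − pb = 128 − 91 = 37.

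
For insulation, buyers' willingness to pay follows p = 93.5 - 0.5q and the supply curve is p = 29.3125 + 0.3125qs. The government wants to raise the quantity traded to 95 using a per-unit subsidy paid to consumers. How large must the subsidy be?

Required subsidy s = 13 per unit

At q = 95, from the demand curve buyers pay pb = 93.5 − 0.5·95 = 46; from the supply curve sellers need ps = 29.3125 + 0.3125·95 = 59.
The subsidy must fill the gap: s = ps − pb = 59 − 46 = 13.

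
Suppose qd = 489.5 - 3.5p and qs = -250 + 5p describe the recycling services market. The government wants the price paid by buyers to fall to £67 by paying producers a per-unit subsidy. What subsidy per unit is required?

At a buyer price of 67, quantity demanded is 489.5 − 3.5·67 = 255.
Sellers supply 255 only when they receive ps with -250 + 5·ps = 255, i.e. ps = 101.
s = ps − pb = 101 − 67 = 34.

Required subsidy s = £34 per unit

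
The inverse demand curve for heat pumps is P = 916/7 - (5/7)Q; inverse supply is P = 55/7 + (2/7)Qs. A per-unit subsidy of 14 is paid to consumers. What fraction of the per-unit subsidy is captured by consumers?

Pre-subsidy: 916/7 - (5/7)Q = 55/7 + (2/7)Q gives Q* = 123 and P* = 43.
With the rebate, buyers effectively pay Pb = Ps − 14, where Ps is the price sellers receive.
On the curves, Pb = 916/7 - (5/7)Q and Ps = 55/7 + (2/7)Q; the wedge Ps − Pb = 14 gives 55/7 + (2/7)Q − (916/7 - (5/7)Q) = 14, so Q' = 137.
Then Pb = 916/7 − (5/7)·137 = 33 and Ps = 55/7 + (2/7)·137 = 47.
Buyers' price falls by P* − Pb = 43 − 33 = 10; sellers' price rises by Ps − P* = 47 − 43 = 4.
So consumers capture 10/14 = 5/7 of each unit of subsidy.

Consumer share = 5/7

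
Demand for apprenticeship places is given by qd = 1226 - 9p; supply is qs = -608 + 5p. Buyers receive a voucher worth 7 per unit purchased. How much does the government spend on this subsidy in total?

Government cost = 486.5

Pre-subsidy: 1226 - 9p = -608 + 5p gives p* = 131, q* = 47.
With the rebate, buyers effectively pay pb = ps − 7, where ps is the price sellers receive.
Demand in terms of ps becomes qd = 1226 − 9(ps − 7) = 1289 - 9ps. Setting this equal to supply: 1289 - 9ps = -608 + 5ps, so ps = 135.5.
Buyers pay pb = 135.5 − 7 = 128.5; q' = -608 + 5·135.5 = 69.5.
Government outlay = subsidy × quantity = 7 × 69.5 = 486.5.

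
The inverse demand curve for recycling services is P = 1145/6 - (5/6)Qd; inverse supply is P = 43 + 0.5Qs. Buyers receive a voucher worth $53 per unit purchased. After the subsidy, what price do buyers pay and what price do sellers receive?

Pre-subsidy: 1145/6 - (5/6)Q = 43 + 0.5Q gives Q* = 110.875 and P* = 98.4375.
With the rebate, buyers effectively pay Pb = Ps − 53, where Ps is the price sellers receive.
On the curves, Pb = 1145/6 - (5/6)Q and Ps = 43 + 0.5Q; the wedge Ps − Pb = 53 gives 43 + 0.5Q − (1145/6 - (5/6)Q) = 53, so Q' = 150.625.
Then Pb = 1145/6 − (5/6)·150.625 = 65.3125 and Ps = 43 + 0.5·150.625 = 118.3125.

Buyers pay $65.3125; sellers receive $118.3125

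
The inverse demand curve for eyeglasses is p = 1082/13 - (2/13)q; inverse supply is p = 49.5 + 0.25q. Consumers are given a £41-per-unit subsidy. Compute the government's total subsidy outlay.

Pre-subsidy: 1082/13 - (2/13)q = 49.5 + 0.25q gives q* = 1754/21 and p* = 1478/21.
With the rebate, buyers effectively pay pb = ps − 41, where ps is the price sellers receive.
On the curves, pb = 1082/13 - (2/13)q and ps = 49.5 + 0.25q; the wedge ps − pb = 41 gives 49.5 + 0.25q − (1082/13 - (2/13)q) = 41, so q' = 3886/21.
Then pb = 1082/13 − (2/13)·(3886/21) = 1150/21 and ps = 49.5 + 0.25·(3886/21) = 2011/21.
Government outlay = subsidy × quantity = 41 × 3886/21 = 159326/21.

Government cost = 159326/21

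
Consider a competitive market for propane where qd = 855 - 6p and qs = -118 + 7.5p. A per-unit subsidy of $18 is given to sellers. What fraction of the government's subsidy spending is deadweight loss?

DWL / government spending = 270/4343

Pre-subsidy: 855 - 6p = -118 + 7.5p gives p* = 1946/27, q* = 3803/9.
With the subsidy, sellers receive ps = pb + 18 for each unit, where pb is the price buyers pay.
Supply in terms of pb becomes qs = -118 + 7.5(pb + 18) = 17 + 7.5pb. Setting this equal to demand: 855 - 6pb = 17 + 7.5pb, so pb = 1676/27.
Sellers receive ps = 1676/27 + 18 = 2162/27; q' = 855 − 6·(1676/27) = 4343/9.
ΔCS = ½(3803/9 + 4343/9)(1946/27 − 1676/27) = 40730/9; ΔPS = ½(3803/9 + 4343/9)(2162/27 − 1946/27) = 32584/9.
Government spending = 18 × 4343/9 = 8686.
DWL = ½ × 18 × (4343/9 − 3803/9) = 540; fraction = 540 / 8686 = 270/4343.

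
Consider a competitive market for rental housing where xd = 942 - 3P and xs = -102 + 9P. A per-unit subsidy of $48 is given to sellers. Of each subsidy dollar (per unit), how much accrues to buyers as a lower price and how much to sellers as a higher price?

Pre-subsidy: 942 - 3P = -102 + 9P gives P* = 87, x* = 681.
With the subsidy, sellers receive Ps = Pb + 48 for each unit, where Pb is the price buyers pay.
Supply in terms of Pb becomes xs = -102 + 9(Pb + 48) = 330 + 9Pb. Setting this equal to demand: 942 - 3Pb = 330 + 9Pb, so Pb = 51.
Sellers receive Ps = 51 + 48 = 99; x' = 942 − 3·51 = 789.
Buyers' price falls by P* − Pb = 87 − 51 = 36; sellers' price rises by Ps − P* = 99 − 87 = 12.

Buyers gain $36 per unit; sellers gain $12 per unit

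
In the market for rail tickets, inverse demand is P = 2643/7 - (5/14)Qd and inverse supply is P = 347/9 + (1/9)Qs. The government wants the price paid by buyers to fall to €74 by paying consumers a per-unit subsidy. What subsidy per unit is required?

Required subsidy s = €59 per unit

At a buyer price of 74, quantity demanded is 1057.2 − 2.8·74 = 850.
Sellers supply 850 only when they receive Ps = 347/9 + (1/9)·850 = 133.
s = Ps − Pb = 133 − 74 = 59.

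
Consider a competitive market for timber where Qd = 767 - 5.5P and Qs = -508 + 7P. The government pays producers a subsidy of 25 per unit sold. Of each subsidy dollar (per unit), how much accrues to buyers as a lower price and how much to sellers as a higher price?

Buyers gain 14 per unit; sellers gain 11 per unit

Pre-subsidy: 767 - 5.5P = -508 + 7P gives P* = 102, Q* = 206.
With the subsidy, sellers receive Ps = Pb + 25 for each unit, where Pb is the price buyers pay.
Supply in terms of Pb becomes Qs = -508 + 7(Pb + 25) = -333 + 7Pb. Setting this equal to demand: 767 - 5.5Pb = -333 + 7Pb, so Pb = 88.
Sellers receive Ps = 88 + 25 = 113; Q' = 767 − 5.5·88 = 283.
Buyers' price falls by P* − Pb = 102 − 88 = 14; sellers' price rises by Ps − P* = 113 − 102 = 11.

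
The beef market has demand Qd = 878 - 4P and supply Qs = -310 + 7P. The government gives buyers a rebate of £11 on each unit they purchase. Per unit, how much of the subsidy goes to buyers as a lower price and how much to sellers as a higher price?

Buyers gain £7 per unit; sellers gain £4 per unit

Pre-subsidy: 878 - 4P = -310 + 7P gives P* = 108, Q* = 446.
With the rebate, buyers effectively pay Pb = Ps − 11, where Ps is the price sellers receive.
Demand in terms of Ps becomes Qd = 878 − 4(Ps − 11) = 922 - 4Ps. Setting this equal to supply: 922 - 4Ps = -310 + 7Ps, so Ps = 112.
Buyers pay Pb = 112 − 11 = 101; Q' = -310 + 7·112 = 474.
Buyers' price falls by P* − Pb = 108 − 101 = 7; sellers' price rises by Ps − P* = 112 − 108 = 4.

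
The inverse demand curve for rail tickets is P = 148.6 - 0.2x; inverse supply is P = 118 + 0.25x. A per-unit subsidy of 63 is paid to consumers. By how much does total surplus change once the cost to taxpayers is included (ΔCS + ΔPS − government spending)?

Net change in total surplus = -4410

Pre-subsidy: 148.6 - 0.2x = 118 + 0.25x gives x* = 68 and P* = 135.
With the rebate, buyers effectively pay Pb = Ps − 63, where Ps is the price sellers receive.
On the curves, Pb = 148.6 - 0.2x and Ps = 118 + 0.25x; the wedge Ps − Pb = 63 gives 118 + 0.25x − (148.6 - 0.2x) = 63, so x' = 208.
Then Pb = 148.6 − 0.2·208 = 107 and Ps = 118 + 0.25·208 = 170.
ΔCS = ½(68 + 208)(135 − 107) = 3864; ΔPS = ½(68 + 208)(170 − 135) = 4830.
Government spending = 63 × 208 = 13104.
Net change = 3864 + 4830 − 13104 = -4410. The loss equals the DWL triangle ½·63·140.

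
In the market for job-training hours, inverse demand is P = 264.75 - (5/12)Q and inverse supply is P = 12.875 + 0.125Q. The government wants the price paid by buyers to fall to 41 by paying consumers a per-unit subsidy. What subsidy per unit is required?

At a buyer price of 41, quantity demanded is 635.4 − 2.4·41 = 537.
Sellers supply 537 only when they receive Ps = 12.875 + 0.125·537 = 80.
s = Ps − Pb = 80 − 41 = 39.

Required subsidy s = 39 per unit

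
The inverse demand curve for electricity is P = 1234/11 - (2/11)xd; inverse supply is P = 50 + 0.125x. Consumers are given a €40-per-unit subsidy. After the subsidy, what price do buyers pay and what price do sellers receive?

Buyers pay 1394/27; sellers receive 2474/27

Pre-subsidy: 1234/11 - (2/11)x = 50 + 0.125x gives x* = 608/3 and P* = 226/3.
With the rebate, buyers effectively pay Pb = Ps − 40, where Ps is the price sellers receive.
On the curves, Pb = 1234/11 - (2/11)x and Ps = 50 + 0.125x; the wedge Ps − Pb = 40 gives 50 + 0.125x − (1234/11 - (2/11)x) = 40, so x' = 8992/27.
Then Pb = 1234/11 − (2/11)·(8992/27) = 1394/27 and Ps = 50 + 0.125·(8992/27) = 2474/27.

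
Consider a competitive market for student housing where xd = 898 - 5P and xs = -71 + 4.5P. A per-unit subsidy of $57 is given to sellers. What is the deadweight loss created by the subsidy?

Deadweight loss = $3847.5

Pre-subsidy: 898 - 5P = -71 + 4.5P gives P* = 102, x* = 388.
With the subsidy, sellers receive Ps = Pb + 57 for each unit, where Pb is the price buyers pay.
Supply in terms of Pb becomes xs = -71 + 4.5(Pb + 57) = 185.5 + 4.5Pb. Setting this equal to demand: 898 - 5Pb = 185.5 + 4.5Pb, so Pb = 75.
Sellers receive Ps = 75 + 57 = 132; x' = 898 − 5·75 = 523.
The subsidy expands output by 523 − 388 = 135 past the efficient level; on those units the gap between marginal cost and willingness to pay runs from 0 up to 57.
DWL = ½ × 57 × 135 = 3847.5.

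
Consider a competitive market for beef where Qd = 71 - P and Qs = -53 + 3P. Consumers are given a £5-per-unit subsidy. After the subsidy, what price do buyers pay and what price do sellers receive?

Pre-subsidy: 71 - P = -53 + 3P gives P* = 31, Q* = 40.
With the rebate, buyers effectively pay Pb = Ps − 5, where Ps is the price sellers receive.
Demand in terms of Ps becomes Qd = 71 − 1(Ps − 5) = 76 - Ps. Setting this equal to supply: 76 - Ps = -53 + 3Ps, so Ps = 32.25.
Buyers pay Pb = 32.25 − 5 = 27.25; Q' = -53 + 3·32.25 = 43.75.

Buyers pay £27.25; sellers receive £32.25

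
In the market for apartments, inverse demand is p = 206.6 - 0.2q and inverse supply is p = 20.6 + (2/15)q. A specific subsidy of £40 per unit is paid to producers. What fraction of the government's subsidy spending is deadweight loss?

DWL / government spending = 10/113

Pre-subsidy: 206.6 - 0.2q = 20.6 + (2/15)q gives q* = 558 and p* = 95.
With the subsidy, sellers receive ps = pb + 40 for each unit, where pb is the price buyers pay.
On the curves, pb = 206.6 - 0.2q and ps = 20.6 + (2/15)q; the wedge ps − pb = 40 gives 20.6 + (2/15)q − (206.6 - 0.2q) = 40, so q' = 678.
Then pb = 206.6 − 0.2·678 = 71 and ps = 20.6 + (2/15)·678 = 111.
ΔCS = ½(558 + 678)(95 − 71) = 14832; ΔPS = ½(558 + 678)(111 − 95) = 9888.
Government spending = 40 × 678 = 27120.
DWL = ½ × 40 × (678 − 558) = 2400; fraction = 2400 / 27120 = 10/113.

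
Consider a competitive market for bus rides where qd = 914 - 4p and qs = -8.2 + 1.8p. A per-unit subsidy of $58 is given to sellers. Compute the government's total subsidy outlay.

Government cost = $20300

Pre-subsidy: 914 - 4p = -8.2 + 1.8p gives p* = 159, q* = 278.
With the subsidy, sellers receive ps = pb + 58 for each unit, where pb is the price buyers pay.
Supply in terms of pb becomes qs = -8.2 + 1.8(pb + 58) = 96.2 + 1.8pb. Setting this equal to demand: 914 - 4pb = 96.2 + 1.8pb, so pb = 141.
Sellers receive ps = 141 + 58 = 199; q' = 914 − 4·141 = 350.
Government outlay = subsidy × quantity = 58 × 350 = 20300.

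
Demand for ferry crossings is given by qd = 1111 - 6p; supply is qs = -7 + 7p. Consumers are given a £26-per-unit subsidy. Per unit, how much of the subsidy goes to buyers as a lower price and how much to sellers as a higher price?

Pre-subsidy: 1111 - 6p = -7 + 7p gives p* = 86, q* = 595.
With the rebate, buyers effectively pay pb = ps − 26, where ps is the price sellers receive.
Demand in terms of ps becomes qd = 1111 − 6(ps − 26) = 1267 - 6ps. Setting this equal to supply: 1267 - 6ps = -7 + 7ps, so ps = 98.
Buyers pay pb = 98 − 26 = 72; q' = -7 + 7·98 = 679.
Buyers' price falls by p* − pb = 86 − 72 = 14; sellers' price rises by ps − p* = 98 − 86 = 12.

Buyers gain £14 per unit; sellers gain £12 per unit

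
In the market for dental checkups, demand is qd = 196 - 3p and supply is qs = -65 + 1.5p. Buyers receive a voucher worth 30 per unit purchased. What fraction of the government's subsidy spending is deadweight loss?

DWL / government spending = 15/52

Pre-subsidy: 196 - 3p = -65 + 1.5p gives p* = 58, q* = 22.
With the rebate, buyers effectively pay pb = ps − 30, where ps is the price sellers receive.
Demand in terms of ps becomes qd = 196 − 3(ps − 30) = 286 - 3ps. Setting this equal to supply: 286 - 3ps = -65 + 1.5ps, so ps = 78.
Buyers pay pb = 78 − 30 = 48; q' = -65 + 1.5·78 = 52.
ΔCS = ½(22 + 52)(58 − 48) = 370; ΔPS = ½(22 + 52)(78 − 58) = 740.
Government spending = 30 × 52 = 1560.
DWL = ½ × 30 × (52 − 22) = 450; fraction = 450 / 1560 = 15/52.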